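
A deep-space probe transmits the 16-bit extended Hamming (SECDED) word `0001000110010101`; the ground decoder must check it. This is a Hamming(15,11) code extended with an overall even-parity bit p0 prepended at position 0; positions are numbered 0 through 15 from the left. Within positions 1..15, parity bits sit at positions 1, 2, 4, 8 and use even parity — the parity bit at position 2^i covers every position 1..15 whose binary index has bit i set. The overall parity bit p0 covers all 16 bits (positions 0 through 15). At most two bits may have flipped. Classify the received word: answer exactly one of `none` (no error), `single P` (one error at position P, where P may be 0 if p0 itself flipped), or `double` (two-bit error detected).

double

s1: b1⊕b3⊕b5⊕b7⊕b9⊕b11⊕b13⊕b15 = 0⊕1⊕0⊕1⊕0⊕1⊕1⊕1 = 1
s2: b2⊕b3⊕b6⊕b7⊕b10⊕b11⊕b14⊕b15 = 0⊕1⊕0⊕1⊕0⊕1⊕0⊕1 = 0
s4: b4⊕b5⊕b6⊕b7⊕b12⊕b13⊕b14⊕b15 = 0⊕0⊕0⊕1⊕0⊕1⊕0⊕1 = 1
s8: b8⊕b9⊕b10⊕b11⊕b12⊕b13⊕b14⊕b15 = 1⊕0⊕0⊕1⊕0⊕1⊕0⊕1 = 0
Syndrome (s8...s1) = 0101 → position 5.
Overall parity (XOR of all 16 bits, including p0): 0⊕0⊕0⊕1⊕0⊕0⊕0⊕1⊕1⊕0⊕0⊕1⊕0⊕1⊕0⊕1 = 0
Overall=0, syndrome position=5 → double-bit error detected (uncorrectable).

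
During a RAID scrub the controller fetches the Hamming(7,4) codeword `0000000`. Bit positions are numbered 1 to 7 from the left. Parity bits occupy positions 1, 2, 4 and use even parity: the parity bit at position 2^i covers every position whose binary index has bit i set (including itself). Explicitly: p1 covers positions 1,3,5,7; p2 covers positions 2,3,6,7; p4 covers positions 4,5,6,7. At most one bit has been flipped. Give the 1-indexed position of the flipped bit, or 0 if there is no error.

0

s1: b1⊕b3⊕b5⊕b7 = 0⊕0⊕0⊕0 = 0
s2: b2⊕b3⊕b6⊕b7 = 0⊕0⊕0⊕0 = 0
s4: b4⊕b5⊕b6⊕b7 = 0⊕0⊕0⊕0 = 0
Syndrome (s4...s1) = 000 → position 0 (no error).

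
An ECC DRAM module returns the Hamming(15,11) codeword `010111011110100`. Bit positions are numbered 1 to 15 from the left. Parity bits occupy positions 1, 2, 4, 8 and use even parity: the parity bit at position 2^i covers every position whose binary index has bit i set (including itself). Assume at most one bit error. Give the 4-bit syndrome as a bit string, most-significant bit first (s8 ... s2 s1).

1000

s1: b1⊕b3⊕b5⊕b7⊕b9⊕b11⊕b13⊕b15 = 0⊕0⊕1⊕0⊕1⊕1⊕1⊕0 = 0
s2: b2⊕b3⊕b6⊕b7⊕b10⊕b11⊕b14⊕b15 = 1⊕0⊕1⊕0⊕1⊕1⊕0⊕0 = 0
s4: b4⊕b5⊕b6⊕b7⊕b12⊕b13⊕b14⊕b15 = 1⊕1⊕1⊕0⊕0⊕1⊕0⊕0 = 0
s8: b8⊕b9⊕b10⊕b11⊕b12⊕b13⊕b14⊕b15 = 1⊕1⊕1⊕1⊕0⊕1⊕0⊕0 = 1
Syndrome (s8...s1) = 1000 → position 8.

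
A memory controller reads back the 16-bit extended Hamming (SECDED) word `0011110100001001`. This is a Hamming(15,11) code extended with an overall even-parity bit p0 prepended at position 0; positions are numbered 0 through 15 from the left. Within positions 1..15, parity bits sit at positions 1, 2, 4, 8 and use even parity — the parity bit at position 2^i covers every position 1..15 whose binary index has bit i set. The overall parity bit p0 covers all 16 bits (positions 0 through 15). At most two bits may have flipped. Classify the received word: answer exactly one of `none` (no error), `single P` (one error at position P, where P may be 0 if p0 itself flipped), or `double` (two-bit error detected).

s1: b1⊕b3⊕b5⊕b7⊕b9⊕b11⊕b13⊕b15 = 0⊕1⊕1⊕1⊕0⊕0⊕0⊕1 = 0
s2: b2⊕b3⊕b6⊕b7⊕b10⊕b11⊕b14⊕b15 = 1⊕1⊕0⊕1⊕0⊕0⊕0⊕1 = 0
s4: b4⊕b5⊕b6⊕b7⊕b12⊕b13⊕b14⊕b15 = 1⊕1⊕0⊕1⊕1⊕0⊕0⊕1 = 1
s8: b8⊕b9⊕b10⊕b11⊕b12⊕b13⊕b14⊕b15 = 0⊕0⊕0⊕0⊕1⊕0⊕0⊕1 = 0
Syndrome (s8...s1) = 0100 → position 4.
Overall parity (XOR of all 16 bits, including p0): 0⊕0⊕1⊕1⊕1⊕1⊕0⊕1⊕0⊕0⊕0⊕0⊕1⊕0⊕0⊕1 = 1
Overall=1, syndrome position=4 → single-bit error at position 4.

single 4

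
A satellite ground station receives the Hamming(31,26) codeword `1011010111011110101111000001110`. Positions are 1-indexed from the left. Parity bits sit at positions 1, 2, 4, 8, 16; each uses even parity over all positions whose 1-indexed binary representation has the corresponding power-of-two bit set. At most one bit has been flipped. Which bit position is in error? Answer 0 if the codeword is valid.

s1: b1⊕b3⊕b5⊕b7⊕b9⊕b11⊕b13⊕b15⊕b17⊕b19⊕b21⊕b23⊕b25⊕b27⊕b29⊕b31 = 1⊕1⊕0⊕0⊕1⊕0⊕1⊕1⊕1⊕1⊕1⊕0⊕0⊕0⊕1⊕0 = 1
s2: b2⊕b3⊕b6⊕b7⊕b10⊕b11⊕b14⊕b15⊕b18⊕b19⊕b22⊕b23⊕b26⊕b27⊕b30⊕b31 = 0⊕1⊕1⊕0⊕1⊕0⊕1⊕1⊕0⊕1⊕1⊕0⊕0⊕0⊕1⊕0 = 0
s4: b4⊕b5⊕b6⊕b7⊕b12⊕b13⊕b14⊕b15⊕b20⊕b21⊕b22⊕b23⊕b28⊕b29⊕b30⊕b31 = 1⊕0⊕1⊕0⊕1⊕1⊕1⊕1⊕1⊕1⊕1⊕0⊕1⊕1⊕1⊕0 = 0
s8: b8⊕b9⊕b10⊕b11⊕b12⊕b13⊕b14⊕b15⊕b24⊕b25⊕b26⊕b27⊕b28⊕b29⊕b30⊕b31 = 1⊕1⊕1⊕0⊕1⊕1⊕1⊕1⊕0⊕0⊕0⊕0⊕1⊕1⊕1⊕0 = 0
s16: b16⊕b17⊕b18⊕b19⊕b20⊕b21⊕b22⊕b23⊕b24⊕b25⊕b26⊕b27⊕b28⊕b29⊕b30⊕b31 = 0⊕1⊕0⊕1⊕1⊕1⊕1⊕0⊕0⊕0⊕0⊕0⊕1⊕1⊕1⊕0 = 0
Syndrome (s16...s1) = 00001 → position 1.

1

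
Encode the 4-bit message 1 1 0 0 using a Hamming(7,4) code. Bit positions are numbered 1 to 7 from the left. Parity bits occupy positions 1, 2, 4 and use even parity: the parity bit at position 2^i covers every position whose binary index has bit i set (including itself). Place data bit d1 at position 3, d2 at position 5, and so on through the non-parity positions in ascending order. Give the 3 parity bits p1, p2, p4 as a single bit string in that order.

011

Place data bits at non-power-of-two positions: b3=1, b5=1, b6=0, b7=0.
p1 = XOR of data positions {3,5,7} = 1⊕1⊕0 = 0
p2 = XOR of data positions {3,6,7} = 1⊕0⊕0 = 1
p4 = XOR of data positions {5,6,7} = 1⊕0⊕0 = 1
Parity bits p1,p2,p4 = 011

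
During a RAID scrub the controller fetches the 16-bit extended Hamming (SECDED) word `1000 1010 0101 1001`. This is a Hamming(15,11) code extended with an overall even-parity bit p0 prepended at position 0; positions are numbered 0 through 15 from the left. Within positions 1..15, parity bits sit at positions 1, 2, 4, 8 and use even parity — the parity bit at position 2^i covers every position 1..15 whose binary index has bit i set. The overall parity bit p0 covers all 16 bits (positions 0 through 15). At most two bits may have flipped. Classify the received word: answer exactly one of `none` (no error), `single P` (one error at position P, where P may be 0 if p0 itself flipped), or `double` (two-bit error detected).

s1: b1⊕b3⊕b5⊕b7⊕b9⊕b11⊕b13⊕b15 = 0⊕0⊕0⊕0⊕1⊕1⊕0⊕1 = 1
s2: b2⊕b3⊕b6⊕b7⊕b10⊕b11⊕b14⊕b15 = 0⊕0⊕1⊕0⊕0⊕1⊕0⊕1 = 1
s4: b4⊕b5⊕b6⊕b7⊕b12⊕b13⊕b14⊕b15 = 1⊕0⊕1⊕0⊕1⊕0⊕0⊕1 = 0
s8: b8⊕b9⊕b10⊕b11⊕b12⊕b13⊕b14⊕b15 = 0⊕1⊕0⊕1⊕1⊕0⊕0⊕1 = 0
Syndrome (s8...s1) = 0011 → position 3.
Overall parity (XOR of all 16 bits, including p0): 1⊕0⊕0⊕0⊕1⊕0⊕1⊕0⊕0⊕1⊕0⊕1⊕1⊕0⊕0⊕1 = 1
Overall=1, syndrome position=3 → single-bit error at position 3.

single 3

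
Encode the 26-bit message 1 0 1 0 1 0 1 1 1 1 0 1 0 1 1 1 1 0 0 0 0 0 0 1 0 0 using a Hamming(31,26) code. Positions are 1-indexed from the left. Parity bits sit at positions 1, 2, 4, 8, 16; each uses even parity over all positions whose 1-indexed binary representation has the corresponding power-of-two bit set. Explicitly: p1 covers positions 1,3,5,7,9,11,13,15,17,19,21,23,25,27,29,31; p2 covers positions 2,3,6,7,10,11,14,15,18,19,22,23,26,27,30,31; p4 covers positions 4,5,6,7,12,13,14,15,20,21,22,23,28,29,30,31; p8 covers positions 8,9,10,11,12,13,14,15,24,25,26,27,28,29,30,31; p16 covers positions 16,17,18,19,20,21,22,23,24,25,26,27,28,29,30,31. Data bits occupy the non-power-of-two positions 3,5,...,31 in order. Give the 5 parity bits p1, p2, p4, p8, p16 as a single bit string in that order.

Place data bits at non-power-of-two positions: b3=1, b5=0, b6=1, b7=0, b9=1, b10=0, b11=1, b12=1, b13=1, b14=1, b15=0, b17=1, b18=0, b19=1, b20=1, b21=1, b22=1, b23=0, b24=0, b25=0, b26=0, b27=0, b28=0, b29=1, b30=0, b31=0.
p1 = XOR of data positions {3,5,7,9,11,13,15,17,19,21,23,25,27,29,31} = 1⊕0⊕0⊕1⊕1⊕1⊕0⊕1⊕1⊕1⊕0⊕0⊕0⊕1⊕0 = 0
p2 = XOR of data positions {3,6,7,10,11,14,15,18,19,22,23,26,27,30,31} = 1⊕1⊕0⊕0⊕1⊕1⊕0⊕0⊕1⊕1⊕0⊕0⊕0⊕0⊕0 = 0
p4 = XOR of data positions {5,6,7,12,13,14,15,20,21,22,23,28,29,30,31} = 0⊕1⊕0⊕1⊕1⊕1⊕0⊕1⊕1⊕1⊕0⊕0⊕1⊕0⊕0 = 0
p8 = XOR of data positions {9,10,11,12,13,14,15,24,25,26,27,28,29,30,31} = 1⊕0⊕1⊕1⊕1⊕1⊕0⊕0⊕0⊕0⊕0⊕0⊕1⊕0⊕0 = 0
p16 = XOR of data positions {17,18,19,20,21,22,23,24,25,26,27,28,29,30,31} = 1⊕0⊕1⊕1⊕1⊕1⊕0⊕0⊕0⊕0⊕0⊕0⊕1⊕0⊕0 = 0
Parity bits p1,p2,p4,p8,p16 = 00000

00000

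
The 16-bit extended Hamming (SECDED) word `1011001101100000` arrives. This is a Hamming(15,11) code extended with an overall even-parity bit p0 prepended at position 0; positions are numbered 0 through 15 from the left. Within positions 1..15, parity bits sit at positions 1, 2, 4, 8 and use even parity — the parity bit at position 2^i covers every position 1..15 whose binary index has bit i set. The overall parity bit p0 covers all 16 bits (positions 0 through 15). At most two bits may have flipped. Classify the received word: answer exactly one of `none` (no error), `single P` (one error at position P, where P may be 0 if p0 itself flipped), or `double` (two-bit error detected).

s1: b1⊕b3⊕b5⊕b7⊕b9⊕b11⊕b13⊕b15 = 0⊕1⊕0⊕1⊕1⊕0⊕0⊕0 = 1
s2: b2⊕b3⊕b6⊕b7⊕b10⊕b11⊕b14⊕b15 = 1⊕1⊕1⊕1⊕1⊕0⊕0⊕0 = 1
s4: b4⊕b5⊕b6⊕b7⊕b12⊕b13⊕b14⊕b15 = 0⊕0⊕1⊕1⊕0⊕0⊕0⊕0 = 0
s8: b8⊕b9⊕b10⊕b11⊕b12⊕b13⊕b14⊕b15 = 0⊕1⊕1⊕0⊕0⊕0⊕0⊕0 = 0
Syndrome (s8...s1) = 0011 → position 3.
Overall parity (XOR of all 16 bits, including p0): 1⊕0⊕1⊕1⊕0⊕0⊕1⊕1⊕0⊕1⊕1⊕0⊕0⊕0⊕0⊕0 = 1
Overall=1, syndrome position=3 → single-bit error at position 3.

single 3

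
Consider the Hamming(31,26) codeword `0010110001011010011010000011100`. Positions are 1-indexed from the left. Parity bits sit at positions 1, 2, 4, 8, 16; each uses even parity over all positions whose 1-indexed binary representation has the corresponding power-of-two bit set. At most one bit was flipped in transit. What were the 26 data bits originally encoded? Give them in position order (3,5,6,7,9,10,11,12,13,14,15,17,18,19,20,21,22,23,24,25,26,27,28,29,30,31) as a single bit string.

s1: b1⊕b3⊕b5⊕b7⊕b9⊕b11⊕b13⊕b15⊕b17⊕b19⊕b21⊕b23⊕b25⊕b27⊕b29⊕b31 = 0⊕1⊕1⊕0⊕0⊕0⊕1⊕1⊕0⊕1⊕1⊕0⊕0⊕1⊕1⊕0 = 0
s2: b2⊕b3⊕b6⊕b7⊕b10⊕b11⊕b14⊕b15⊕b18⊕b19⊕b22⊕b23⊕b26⊕b27⊕b30⊕b31 = 0⊕1⊕1⊕0⊕1⊕0⊕0⊕1⊕1⊕1⊕0⊕0⊕0⊕1⊕0⊕0 = 1
s4: b4⊕b5⊕b6⊕b7⊕b12⊕b13⊕b14⊕b15⊕b20⊕b21⊕b22⊕b23⊕b28⊕b29⊕b30⊕b31 = 0⊕1⊕1⊕0⊕1⊕1⊕0⊕1⊕0⊕1⊕0⊕0⊕1⊕1⊕0⊕0 = 0
s8: b8⊕b9⊕b10⊕b11⊕b12⊕b13⊕b14⊕b15⊕b24⊕b25⊕b26⊕b27⊕b28⊕b29⊕b30⊕b31 = 0⊕0⊕1⊕0⊕1⊕1⊕0⊕1⊕0⊕0⊕0⊕1⊕1⊕1⊕0⊕0 = 1
s16: b16⊕b17⊕b18⊕b19⊕b20⊕b21⊕b22⊕b23⊕b24⊕b25⊕b26⊕b27⊕b28⊕b29⊕b30⊕b31 = 0⊕0⊕1⊕1⊕0⊕1⊕0⊕0⊕0⊕0⊕0⊕1⊕1⊕1⊕0⊕0 = 0
Syndrome (s16...s1) = 01010 → position 10.
Flip bit 10: corrected codeword = 0010110000011010011010000011100
Data bits at positions 3,5,6,7,9,10,11,12,13,14,15,17,18,19,20,21,22,23,24,25,26,27,28,29,30,31: 11100001101011010000011100

11100001101011010000011100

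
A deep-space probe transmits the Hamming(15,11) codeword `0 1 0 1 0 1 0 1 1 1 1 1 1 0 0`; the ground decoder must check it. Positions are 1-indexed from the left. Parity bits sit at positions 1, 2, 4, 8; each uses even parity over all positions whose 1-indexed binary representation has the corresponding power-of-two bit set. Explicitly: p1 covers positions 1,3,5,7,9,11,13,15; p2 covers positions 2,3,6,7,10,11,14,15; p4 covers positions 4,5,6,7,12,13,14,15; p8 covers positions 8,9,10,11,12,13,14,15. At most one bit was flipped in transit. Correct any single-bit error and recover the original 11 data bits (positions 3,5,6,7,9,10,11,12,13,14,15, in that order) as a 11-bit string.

s1: b1⊕b3⊕b5⊕b7⊕b9⊕b11⊕b13⊕b15 = 0⊕0⊕0⊕0⊕1⊕1⊕1⊕0 = 1
s2: b2⊕b3⊕b6⊕b7⊕b10⊕b11⊕b14⊕b15 = 1⊕0⊕1⊕0⊕1⊕1⊕0⊕0 = 0
s4: b4⊕b5⊕b6⊕b7⊕b12⊕b13⊕b14⊕b15 = 1⊕0⊕1⊕0⊕1⊕1⊕0⊕0 = 0
s8: b8⊕b9⊕b10⊕b11⊕b12⊕b13⊕b14⊕b15 = 1⊕1⊕1⊕1⊕1⊕1⊕0⊕0 = 0
Syndrome (s8...s1) = 0001 → position 1.
Flip bit 1: corrected codeword = 110101011111100
Data bits at positions 3,5,6,7,9,10,11,12,13,14,15: 00101111100

00101111100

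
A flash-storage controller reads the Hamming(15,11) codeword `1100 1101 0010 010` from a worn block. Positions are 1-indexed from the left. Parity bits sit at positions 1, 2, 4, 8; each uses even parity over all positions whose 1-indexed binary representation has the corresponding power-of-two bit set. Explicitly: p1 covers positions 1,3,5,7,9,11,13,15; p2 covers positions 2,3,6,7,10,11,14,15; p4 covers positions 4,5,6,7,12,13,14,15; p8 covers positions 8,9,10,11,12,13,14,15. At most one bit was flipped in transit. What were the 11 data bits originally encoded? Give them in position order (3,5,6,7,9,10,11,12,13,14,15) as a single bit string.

s1: b1⊕b3⊕b5⊕b7⊕b9⊕b11⊕b13⊕b15 = 1⊕0⊕1⊕0⊕0⊕1⊕0⊕0 = 1
s2: b2⊕b3⊕b6⊕b7⊕b10⊕b11⊕b14⊕b15 = 1⊕0⊕1⊕0⊕0⊕1⊕1⊕0 = 0
s4: b4⊕b5⊕b6⊕b7⊕b12⊕b13⊕b14⊕b15 = 0⊕1⊕1⊕0⊕0⊕0⊕1⊕0 = 1
s8: b8⊕b9⊕b10⊕b11⊕b12⊕b13⊕b14⊕b15 = 1⊕0⊕0⊕1⊕0⊕0⊕1⊕0 = 1
Syndrome (s8...s1) = 1101 → position 13.
Flip bit 13: corrected codeword = 110011010010110
Data bits at positions 3,5,6,7,9,10,11,12,13,14,15: 01100010110

01100010110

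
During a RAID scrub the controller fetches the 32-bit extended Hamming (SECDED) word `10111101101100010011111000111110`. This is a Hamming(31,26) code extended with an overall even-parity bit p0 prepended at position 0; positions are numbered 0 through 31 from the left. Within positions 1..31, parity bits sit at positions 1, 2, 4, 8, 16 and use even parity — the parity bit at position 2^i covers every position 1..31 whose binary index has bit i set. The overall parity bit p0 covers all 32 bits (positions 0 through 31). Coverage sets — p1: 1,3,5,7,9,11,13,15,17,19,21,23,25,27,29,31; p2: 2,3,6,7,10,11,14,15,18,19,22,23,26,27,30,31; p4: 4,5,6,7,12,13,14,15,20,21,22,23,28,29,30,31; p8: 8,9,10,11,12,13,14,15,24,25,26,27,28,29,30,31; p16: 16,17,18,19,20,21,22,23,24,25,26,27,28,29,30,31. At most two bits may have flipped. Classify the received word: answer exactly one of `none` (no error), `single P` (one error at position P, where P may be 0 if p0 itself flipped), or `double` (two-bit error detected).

double

s1: b1⊕b3⊕b5⊕b7⊕b9⊕b11⊕b13⊕b15⊕b17⊕b19⊕b21⊕b23⊕b25⊕b27⊕b29⊕b31 = 0⊕1⊕1⊕1⊕0⊕1⊕0⊕1⊕0⊕1⊕1⊕0⊕0⊕1⊕1⊕0 = 1
s2: b2⊕b3⊕b6⊕b7⊕b10⊕b11⊕b14⊕b15⊕b18⊕b19⊕b22⊕b23⊕b26⊕b27⊕b30⊕b31 = 1⊕1⊕0⊕1⊕1⊕1⊕0⊕1⊕1⊕1⊕1⊕0⊕1⊕1⊕1⊕0 = 0
s4: b4⊕b5⊕b6⊕b7⊕b12⊕b13⊕b14⊕b15⊕b20⊕b21⊕b22⊕b23⊕b28⊕b29⊕b30⊕b31 = 1⊕1⊕0⊕1⊕0⊕0⊕0⊕1⊕1⊕1⊕1⊕0⊕1⊕1⊕1⊕0 = 0
s8: b8⊕b9⊕b10⊕b11⊕b12⊕b13⊕b14⊕b15⊕b24⊕b25⊕b26⊕b27⊕b28⊕b29⊕b30⊕b31 = 1⊕0⊕1⊕1⊕0⊕0⊕0⊕1⊕0⊕0⊕1⊕1⊕1⊕1⊕1⊕0 = 1
s16: b16⊕b17⊕b18⊕b19⊕b20⊕b21⊕b22⊕b23⊕b24⊕b25⊕b26⊕b27⊕b28⊕b29⊕b30⊕b31 = 0⊕0⊕1⊕1⊕1⊕1⊕1⊕0⊕0⊕0⊕1⊕1⊕1⊕1⊕1⊕0 = 0
Syndrome (s16...s1) = 01001 → position 9.
Overall parity (XOR of all 32 bits, including p0): 1⊕0⊕1⊕1⊕1⊕1⊕0⊕1⊕1⊕0⊕1⊕1⊕0⊕0⊕0⊕1⊕0⊕0⊕1⊕1⊕1⊕1⊕1⊕0⊕0⊕0⊕1⊕1⊕1⊕1⊕1⊕0 = 0
Overall=0, syndrome position=9 → double-bit error detected (uncorrectable).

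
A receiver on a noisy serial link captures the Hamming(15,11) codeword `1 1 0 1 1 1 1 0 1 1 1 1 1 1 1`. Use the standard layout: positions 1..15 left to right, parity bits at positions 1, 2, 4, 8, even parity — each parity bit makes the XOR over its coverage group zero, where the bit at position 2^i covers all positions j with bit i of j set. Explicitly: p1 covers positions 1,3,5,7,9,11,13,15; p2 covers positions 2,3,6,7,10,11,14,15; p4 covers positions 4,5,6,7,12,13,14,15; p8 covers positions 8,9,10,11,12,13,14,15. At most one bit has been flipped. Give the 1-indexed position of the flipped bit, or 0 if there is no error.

s1: b1⊕b3⊕b5⊕b7⊕b9⊕b11⊕b13⊕b15 = 1⊕0⊕1⊕1⊕1⊕1⊕1⊕1 = 1
s2: b2⊕b3⊕b6⊕b7⊕b10⊕b11⊕b14⊕b15 = 1⊕0⊕1⊕1⊕1⊕1⊕1⊕1 = 1
s4: b4⊕b5⊕b6⊕b7⊕b12⊕b13⊕b14⊕b15 = 1⊕1⊕1⊕1⊕1⊕1⊕1⊕1 = 0
s8: b8⊕b9⊕b10⊕b11⊕b12⊕b13⊕b14⊕b15 = 0⊕1⊕1⊕1⊕1⊕1⊕1⊕1 = 1
Syndrome (s8...s1) = 1011 → position 11.

11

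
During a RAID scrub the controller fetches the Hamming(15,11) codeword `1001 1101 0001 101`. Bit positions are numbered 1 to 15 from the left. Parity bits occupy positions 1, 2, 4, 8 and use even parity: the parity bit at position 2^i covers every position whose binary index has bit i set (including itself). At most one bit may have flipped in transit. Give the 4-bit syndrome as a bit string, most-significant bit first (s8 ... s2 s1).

0000

s1: b1⊕b3⊕b5⊕b7⊕b9⊕b11⊕b13⊕b15 = 1⊕0⊕1⊕0⊕0⊕0⊕1⊕1 = 0
s2: b2⊕b3⊕b6⊕b7⊕b10⊕b11⊕b14⊕b15 = 0⊕0⊕1⊕0⊕0⊕0⊕0⊕1 = 0
s4: b4⊕b5⊕b6⊕b7⊕b12⊕b13⊕b14⊕b15 = 1⊕1⊕1⊕0⊕1⊕1⊕0⊕1 = 0
s8: b8⊕b9⊕b10⊕b11⊕b12⊕b13⊕b14⊕b15 = 1⊕0⊕0⊕0⊕1⊕1⊕0⊕1 = 0
Syndrome (s8...s1) = 0000 → position 0 (no error).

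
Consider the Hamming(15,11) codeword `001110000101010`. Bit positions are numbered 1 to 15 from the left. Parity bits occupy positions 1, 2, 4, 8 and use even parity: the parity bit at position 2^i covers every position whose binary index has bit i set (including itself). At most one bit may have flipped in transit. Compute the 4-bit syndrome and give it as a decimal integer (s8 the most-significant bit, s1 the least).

10

s1: b1⊕b3⊕b5⊕b7⊕b9⊕b11⊕b13⊕b15 = 0⊕1⊕1⊕0⊕0⊕0⊕0⊕0 = 0
s2: b2⊕b3⊕b6⊕b7⊕b10⊕b11⊕b14⊕b15 = 0⊕1⊕0⊕0⊕1⊕0⊕1⊕0 = 1
s4: b4⊕b5⊕b6⊕b7⊕b12⊕b13⊕b14⊕b15 = 1⊕1⊕0⊕0⊕1⊕0⊕1⊕0 = 0
s8: b8⊕b9⊕b10⊕b11⊕b12⊕b13⊕b14⊕b15 = 0⊕0⊕1⊕0⊕1⊕0⊕1⊕0 = 1
Syndrome (s8...s1) = 1010 → position 10.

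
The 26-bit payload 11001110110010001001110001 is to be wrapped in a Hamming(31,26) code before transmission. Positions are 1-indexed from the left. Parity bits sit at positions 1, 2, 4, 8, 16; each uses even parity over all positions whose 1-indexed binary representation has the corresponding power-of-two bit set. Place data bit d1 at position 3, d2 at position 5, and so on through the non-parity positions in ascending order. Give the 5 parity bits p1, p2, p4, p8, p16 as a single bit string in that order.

01110

Place data bits at non-power-of-two positions: b3=1, b5=1, b6=0, b7=0, b9=1, b10=1, b11=1, b12=0, b13=1, b14=1, b15=0, b17=0, b18=1, b19=0, b20=0, b21=0, b22=1, b23=0, b24=0, b25=1, b26=1, b27=1, b28=0, b29=0, b30=0, b31=1.
p1 = XOR of data positions {3,5,7,9,11,13,15,17,19,21,23,25,27,29,31} = 1⊕1⊕0⊕1⊕1⊕1⊕0⊕0⊕0⊕0⊕0⊕1⊕1⊕0⊕1 = 0
p2 = XOR of data positions {3,6,7,10,11,14,15,18,19,22,23,26,27,30,31} = 1⊕0⊕0⊕1⊕1⊕1⊕0⊕1⊕0⊕1⊕0⊕1⊕1⊕0⊕1 = 1
p4 = XOR of data positions {5,6,7,12,13,14,15,20,21,22,23,28,29,30,31} = 1⊕0⊕0⊕0⊕1⊕1⊕0⊕0⊕0⊕1⊕0⊕0⊕0⊕0⊕1 = 1
p8 = XOR of data positions {9,10,11,12,13,14,15,24,25,26,27,28,29,30,31} = 1⊕1⊕1⊕0⊕1⊕1⊕0⊕0⊕1⊕1⊕1⊕0⊕0⊕0⊕1 = 1
p16 = XOR of data positions {17,18,19,20,21,22,23,24,25,26,27,28,29,30,31} = 0⊕1⊕0⊕0⊕0⊕1⊕0⊕0⊕1⊕1⊕1⊕0⊕0⊕0⊕1 = 0
Parity bits p1,p2,p4,p8,p16 = 01110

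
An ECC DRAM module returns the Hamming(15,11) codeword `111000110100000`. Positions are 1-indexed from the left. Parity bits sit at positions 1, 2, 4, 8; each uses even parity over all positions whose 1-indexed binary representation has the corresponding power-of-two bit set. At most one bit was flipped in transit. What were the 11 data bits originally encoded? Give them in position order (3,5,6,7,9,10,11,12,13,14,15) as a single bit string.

s1: b1⊕b3⊕b5⊕b7⊕b9⊕b11⊕b13⊕b15 = 1⊕1⊕0⊕1⊕0⊕0⊕0⊕0 = 1
s2: b2⊕b3⊕b6⊕b7⊕b10⊕b11⊕b14⊕b15 = 1⊕1⊕0⊕1⊕1⊕0⊕0⊕0 = 0
s4: b4⊕b5⊕b6⊕b7⊕b12⊕b13⊕b14⊕b15 = 0⊕0⊕0⊕1⊕0⊕0⊕0⊕0 = 1
s8: b8⊕b9⊕b10⊕b11⊕b12⊕b13⊕b14⊕b15 = 1⊕0⊕1⊕0⊕0⊕0⊕0⊕0 = 0
Syndrome (s8...s1) = 0101 → position 5.
Flip bit 5: corrected codeword = 111010110100000
Data bits at positions 3,5,6,7,9,10,11,12,13,14,15: 11010100000

11010100000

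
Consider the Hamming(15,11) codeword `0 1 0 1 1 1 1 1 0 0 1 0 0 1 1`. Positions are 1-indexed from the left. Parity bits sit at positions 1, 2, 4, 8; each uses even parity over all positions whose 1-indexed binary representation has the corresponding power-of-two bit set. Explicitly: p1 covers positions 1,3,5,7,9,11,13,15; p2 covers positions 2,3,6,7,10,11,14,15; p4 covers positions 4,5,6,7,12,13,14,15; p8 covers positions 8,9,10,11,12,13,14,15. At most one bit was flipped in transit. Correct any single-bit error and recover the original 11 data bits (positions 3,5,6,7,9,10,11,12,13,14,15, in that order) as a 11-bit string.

s1: b1⊕b3⊕b5⊕b7⊕b9⊕b11⊕b13⊕b15 = 0⊕0⊕1⊕1⊕0⊕1⊕0⊕1 = 0
s2: b2⊕b3⊕b6⊕b7⊕b10⊕b11⊕b14⊕b15 = 1⊕0⊕1⊕1⊕0⊕1⊕1⊕1 = 0
s4: b4⊕b5⊕b6⊕b7⊕b12⊕b13⊕b14⊕b15 = 1⊕1⊕1⊕1⊕0⊕0⊕1⊕1 = 0
s8: b8⊕b9⊕b10⊕b11⊕b12⊕b13⊕b14⊕b15 = 1⊕0⊕0⊕1⊕0⊕0⊕1⊕1 = 0
Syndrome (s8...s1) = 0000 → position 0 (no error).
No correction needed.
Data bits at positions 3,5,6,7,9,10,11,12,13,14,15: 01110010011

01110010011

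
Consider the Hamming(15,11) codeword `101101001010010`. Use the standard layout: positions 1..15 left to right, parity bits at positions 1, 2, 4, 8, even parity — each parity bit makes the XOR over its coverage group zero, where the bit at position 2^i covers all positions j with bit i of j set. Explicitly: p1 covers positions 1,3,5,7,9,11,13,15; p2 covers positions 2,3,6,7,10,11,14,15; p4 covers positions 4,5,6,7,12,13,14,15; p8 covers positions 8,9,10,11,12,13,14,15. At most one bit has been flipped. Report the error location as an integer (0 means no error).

12

s1: b1⊕b3⊕b5⊕b7⊕b9⊕b11⊕b13⊕b15 = 1⊕1⊕0⊕0⊕1⊕1⊕0⊕0 = 0
s2: b2⊕b3⊕b6⊕b7⊕b10⊕b11⊕b14⊕b15 = 0⊕1⊕1⊕0⊕0⊕1⊕1⊕0 = 0
s4: b4⊕b5⊕b6⊕b7⊕b12⊕b13⊕b14⊕b15 = 1⊕0⊕1⊕0⊕0⊕0⊕1⊕0 = 1
s8: b8⊕b9⊕b10⊕b11⊕b12⊕b13⊕b14⊕b15 = 0⊕1⊕0⊕1⊕0⊕0⊕1⊕0 = 1
Syndrome (s8...s1) = 1100 → position 12.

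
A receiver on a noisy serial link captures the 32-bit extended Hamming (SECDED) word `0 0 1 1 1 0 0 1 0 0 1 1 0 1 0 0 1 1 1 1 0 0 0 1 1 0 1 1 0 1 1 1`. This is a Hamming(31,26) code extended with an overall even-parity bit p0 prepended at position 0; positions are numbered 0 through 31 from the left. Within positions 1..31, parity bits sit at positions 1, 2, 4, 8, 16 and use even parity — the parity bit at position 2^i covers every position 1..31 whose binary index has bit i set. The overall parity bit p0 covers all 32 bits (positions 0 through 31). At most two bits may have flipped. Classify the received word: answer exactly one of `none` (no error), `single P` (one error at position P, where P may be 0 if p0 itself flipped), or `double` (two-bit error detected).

s1: b1⊕b3⊕b5⊕b7⊕b9⊕b11⊕b13⊕b15⊕b17⊕b19⊕b21⊕b23⊕b25⊕b27⊕b29⊕b31 = 0⊕1⊕0⊕1⊕0⊕1⊕1⊕0⊕1⊕1⊕0⊕1⊕0⊕1⊕1⊕1 = 0
s2: b2⊕b3⊕b6⊕b7⊕b10⊕b11⊕b14⊕b15⊕b18⊕b19⊕b22⊕b23⊕b26⊕b27⊕b30⊕b31 = 1⊕1⊕0⊕1⊕1⊕1⊕0⊕0⊕1⊕1⊕0⊕1⊕1⊕1⊕1⊕1 = 0
s4: b4⊕b5⊕b6⊕b7⊕b12⊕b13⊕b14⊕b15⊕b20⊕b21⊕b22⊕b23⊕b28⊕b29⊕b30⊕b31 = 1⊕0⊕0⊕1⊕0⊕1⊕0⊕0⊕0⊕0⊕0⊕1⊕0⊕1⊕1⊕1 = 1
s8: b8⊕b9⊕b10⊕b11⊕b12⊕b13⊕b14⊕b15⊕b24⊕b25⊕b26⊕b27⊕b28⊕b29⊕b30⊕b31 = 0⊕0⊕1⊕1⊕0⊕1⊕0⊕0⊕1⊕0⊕1⊕1⊕0⊕1⊕1⊕1 = 1
s16: b16⊕b17⊕b18⊕b19⊕b20⊕b21⊕b22⊕b23⊕b24⊕b25⊕b26⊕b27⊕b28⊕b29⊕b30⊕b31 = 1⊕1⊕1⊕1⊕0⊕0⊕0⊕1⊕1⊕0⊕1⊕1⊕0⊕1⊕1⊕1 = 1
Syndrome (s16...s1) = 11100 → position 28.
Overall parity (XOR of all 32 bits, including p0): 0⊕0⊕1⊕1⊕1⊕0⊕0⊕1⊕0⊕0⊕1⊕1⊕0⊕1⊕0⊕0⊕1⊕1⊕1⊕1⊕0⊕0⊕0⊕1⊕1⊕0⊕1⊕1⊕0⊕1⊕1⊕1 = 0
Overall=0, syndrome position=28 → double-bit error detected (uncorrectable).

double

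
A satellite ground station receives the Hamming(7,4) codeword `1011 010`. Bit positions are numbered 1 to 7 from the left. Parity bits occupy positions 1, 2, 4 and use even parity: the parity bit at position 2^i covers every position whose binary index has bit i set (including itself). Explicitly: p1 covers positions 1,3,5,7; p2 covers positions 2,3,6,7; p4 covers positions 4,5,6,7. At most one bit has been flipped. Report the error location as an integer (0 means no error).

0

s1: b1⊕b3⊕b5⊕b7 = 1⊕1⊕0⊕0 = 0
s2: b2⊕b3⊕b6⊕b7 = 0⊕1⊕1⊕0 = 0
s4: b4⊕b5⊕b6⊕b7 = 1⊕0⊕1⊕0 = 0
Syndrome (s4...s1) = 000 → position 0 (no error).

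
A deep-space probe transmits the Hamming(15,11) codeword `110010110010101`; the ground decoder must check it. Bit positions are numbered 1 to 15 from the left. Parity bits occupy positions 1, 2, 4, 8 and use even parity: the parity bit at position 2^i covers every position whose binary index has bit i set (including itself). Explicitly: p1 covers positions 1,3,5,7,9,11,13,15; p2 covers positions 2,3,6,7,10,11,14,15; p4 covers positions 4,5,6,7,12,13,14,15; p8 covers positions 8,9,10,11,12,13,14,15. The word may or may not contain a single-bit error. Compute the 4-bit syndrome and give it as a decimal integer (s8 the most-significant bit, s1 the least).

0

s1: b1⊕b3⊕b5⊕b7⊕b9⊕b11⊕b13⊕b15 = 1⊕0⊕1⊕1⊕0⊕1⊕1⊕1 = 0
s2: b2⊕b3⊕b6⊕b7⊕b10⊕b11⊕b14⊕b15 = 1⊕0⊕0⊕1⊕0⊕1⊕0⊕1 = 0
s4: b4⊕b5⊕b6⊕b7⊕b12⊕b13⊕b14⊕b15 = 0⊕1⊕0⊕1⊕0⊕1⊕0⊕1 = 0
s8: b8⊕b9⊕b10⊕b11⊕b12⊕b13⊕b14⊕b15 = 1⊕0⊕0⊕1⊕0⊕1⊕0⊕1 = 0
Syndrome (s8...s1) = 0000 → position 0 (no error).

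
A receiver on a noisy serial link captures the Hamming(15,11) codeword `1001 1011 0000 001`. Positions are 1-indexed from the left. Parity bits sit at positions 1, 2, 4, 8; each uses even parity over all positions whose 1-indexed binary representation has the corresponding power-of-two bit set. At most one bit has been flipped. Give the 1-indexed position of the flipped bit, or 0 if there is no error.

s1: b1⊕b3⊕b5⊕b7⊕b9⊕b11⊕b13⊕b15 = 1⊕0⊕1⊕1⊕0⊕0⊕0⊕1 = 0
s2: b2⊕b3⊕b6⊕b7⊕b10⊕b11⊕b14⊕b15 = 0⊕0⊕0⊕1⊕0⊕0⊕0⊕1 = 0
s4: b4⊕b5⊕b6⊕b7⊕b12⊕b13⊕b14⊕b15 = 1⊕1⊕0⊕1⊕0⊕0⊕0⊕1 = 0
s8: b8⊕b9⊕b10⊕b11⊕b12⊕b13⊕b14⊕b15 = 1⊕0⊕0⊕0⊕0⊕0⊕0⊕1 = 0
Syndrome (s8...s1) = 0000 → position 0 (no error).

0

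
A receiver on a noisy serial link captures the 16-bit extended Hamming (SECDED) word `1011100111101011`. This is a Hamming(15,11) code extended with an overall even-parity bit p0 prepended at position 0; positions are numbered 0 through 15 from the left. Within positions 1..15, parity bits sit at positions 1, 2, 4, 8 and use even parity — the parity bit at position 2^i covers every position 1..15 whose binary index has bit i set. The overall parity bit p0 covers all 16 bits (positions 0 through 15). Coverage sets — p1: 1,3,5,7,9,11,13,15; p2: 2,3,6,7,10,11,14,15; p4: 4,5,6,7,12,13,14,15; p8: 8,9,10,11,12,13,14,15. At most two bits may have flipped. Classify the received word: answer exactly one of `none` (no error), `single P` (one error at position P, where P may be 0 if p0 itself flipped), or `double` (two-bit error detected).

single 4

s1: b1⊕b3⊕b5⊕b7⊕b9⊕b11⊕b13⊕b15 = 0⊕1⊕0⊕1⊕1⊕0⊕0⊕1 = 0
s2: b2⊕b3⊕b6⊕b7⊕b10⊕b11⊕b14⊕b15 = 1⊕1⊕0⊕1⊕1⊕0⊕1⊕1 = 0
s4: b4⊕b5⊕b6⊕b7⊕b12⊕b13⊕b14⊕b15 = 1⊕0⊕0⊕1⊕1⊕0⊕1⊕1 = 1
s8: b8⊕b9⊕b10⊕b11⊕b12⊕b13⊕b14⊕b15 = 1⊕1⊕1⊕0⊕1⊕0⊕1⊕1 = 0
Syndrome (s8...s1) = 0100 → position 4.
Overall parity (XOR of all 16 bits, including p0): 1⊕0⊕1⊕1⊕1⊕0⊕0⊕1⊕1⊕1⊕1⊕0⊕1⊕0⊕1⊕1 = 1
Overall=1, syndrome position=4 → single-bit error at position 4.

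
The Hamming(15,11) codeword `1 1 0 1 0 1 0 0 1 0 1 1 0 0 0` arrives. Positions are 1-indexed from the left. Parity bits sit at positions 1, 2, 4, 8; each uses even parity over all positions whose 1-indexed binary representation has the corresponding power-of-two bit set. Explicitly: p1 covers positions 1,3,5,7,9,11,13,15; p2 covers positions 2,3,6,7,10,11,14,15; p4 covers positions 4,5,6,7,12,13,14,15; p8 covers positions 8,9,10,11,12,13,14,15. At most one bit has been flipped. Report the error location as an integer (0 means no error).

s1: b1⊕b3⊕b5⊕b7⊕b9⊕b11⊕b13⊕b15 = 1⊕0⊕0⊕0⊕1⊕1⊕0⊕0 = 1
s2: b2⊕b3⊕b6⊕b7⊕b10⊕b11⊕b14⊕b15 = 1⊕0⊕1⊕0⊕0⊕1⊕0⊕0 = 1
s4: b4⊕b5⊕b6⊕b7⊕b12⊕b13⊕b14⊕b15 = 1⊕0⊕1⊕0⊕1⊕0⊕0⊕0 = 1
s8: b8⊕b9⊕b10⊕b11⊕b12⊕b13⊕b14⊕b15 = 0⊕1⊕0⊕1⊕1⊕0⊕0⊕0 = 1
Syndrome (s8...s1) = 1111 → position 15.

15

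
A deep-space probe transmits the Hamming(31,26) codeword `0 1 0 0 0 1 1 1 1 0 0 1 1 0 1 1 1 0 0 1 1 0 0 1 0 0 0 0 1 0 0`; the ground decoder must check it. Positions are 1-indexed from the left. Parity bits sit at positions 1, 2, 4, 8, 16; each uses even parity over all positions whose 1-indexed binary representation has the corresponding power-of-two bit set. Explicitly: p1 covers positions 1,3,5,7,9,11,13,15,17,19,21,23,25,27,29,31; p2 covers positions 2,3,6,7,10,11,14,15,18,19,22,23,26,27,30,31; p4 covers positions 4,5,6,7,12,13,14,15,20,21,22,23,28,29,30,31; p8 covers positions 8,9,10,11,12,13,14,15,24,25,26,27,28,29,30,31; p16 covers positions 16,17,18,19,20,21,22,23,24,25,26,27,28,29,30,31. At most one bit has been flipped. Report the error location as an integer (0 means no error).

s1: b1⊕b3⊕b5⊕b7⊕b9⊕b11⊕b13⊕b15⊕b17⊕b19⊕b21⊕b23⊕b25⊕b27⊕b29⊕b31 = 0⊕0⊕0⊕1⊕1⊕0⊕1⊕1⊕1⊕0⊕1⊕0⊕0⊕0⊕1⊕0 = 1
s2: b2⊕b3⊕b6⊕b7⊕b10⊕b11⊕b14⊕b15⊕b18⊕b19⊕b22⊕b23⊕b26⊕b27⊕b30⊕b31 = 1⊕0⊕1⊕1⊕0⊕0⊕0⊕1⊕0⊕0⊕0⊕0⊕0⊕0⊕0⊕0 = 0
s4: b4⊕b5⊕b6⊕b7⊕b12⊕b13⊕b14⊕b15⊕b20⊕b21⊕b22⊕b23⊕b28⊕b29⊕b30⊕b31 = 0⊕0⊕1⊕1⊕1⊕1⊕0⊕1⊕1⊕1⊕0⊕0⊕0⊕1⊕0⊕0 = 0
s8: b8⊕b9⊕b10⊕b11⊕b12⊕b13⊕b14⊕b15⊕b24⊕b25⊕b26⊕b27⊕b28⊕b29⊕b30⊕b31 = 1⊕1⊕0⊕0⊕1⊕1⊕0⊕1⊕1⊕0⊕0⊕0⊕0⊕1⊕0⊕0 = 1
s16: b16⊕b17⊕b18⊕b19⊕b20⊕b21⊕b22⊕b23⊕b24⊕b25⊕b26⊕b27⊕b28⊕b29⊕b30⊕b31 = 1⊕1⊕0⊕0⊕1⊕1⊕0⊕0⊕1⊕0⊕0⊕0⊕0⊕1⊕0⊕0 = 0
Syndrome (s16...s1) = 01001 → position 9.

9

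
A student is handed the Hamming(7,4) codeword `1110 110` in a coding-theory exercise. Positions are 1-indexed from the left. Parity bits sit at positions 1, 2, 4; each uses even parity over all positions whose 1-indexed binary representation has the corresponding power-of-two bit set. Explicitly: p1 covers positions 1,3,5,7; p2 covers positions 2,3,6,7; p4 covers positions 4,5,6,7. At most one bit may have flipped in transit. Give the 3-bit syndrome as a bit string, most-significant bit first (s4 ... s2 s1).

s1: b1⊕b3⊕b5⊕b7 = 1⊕1⊕1⊕0 = 1
s2: b2⊕b3⊕b6⊕b7 = 1⊕1⊕1⊕0 = 1
s4: b4⊕b5⊕b6⊕b7 = 0⊕1⊕1⊕0 = 0
Syndrome (s4...s1) = 011 → position 3.

011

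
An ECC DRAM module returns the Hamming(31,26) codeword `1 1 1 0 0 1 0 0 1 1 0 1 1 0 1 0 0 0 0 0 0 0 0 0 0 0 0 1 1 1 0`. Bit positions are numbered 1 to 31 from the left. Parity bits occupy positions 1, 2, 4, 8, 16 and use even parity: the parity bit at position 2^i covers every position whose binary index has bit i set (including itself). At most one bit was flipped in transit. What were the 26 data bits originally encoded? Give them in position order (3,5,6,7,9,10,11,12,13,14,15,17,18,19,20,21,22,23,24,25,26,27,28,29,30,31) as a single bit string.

s1: b1⊕b3⊕b5⊕b7⊕b9⊕b11⊕b13⊕b15⊕b17⊕b19⊕b21⊕b23⊕b25⊕b27⊕b29⊕b31 = 1⊕1⊕0⊕0⊕1⊕0⊕1⊕1⊕0⊕0⊕0⊕0⊕0⊕0⊕1⊕0 = 0
s2: b2⊕b3⊕b6⊕b7⊕b10⊕b11⊕b14⊕b15⊕b18⊕b19⊕b22⊕b23⊕b26⊕b27⊕b30⊕b31 = 1⊕1⊕1⊕0⊕1⊕0⊕0⊕1⊕0⊕0⊕0⊕0⊕0⊕0⊕1⊕0 = 0
s4: b4⊕b5⊕b6⊕b7⊕b12⊕b13⊕b14⊕b15⊕b20⊕b21⊕b22⊕b23⊕b28⊕b29⊕b30⊕b31 = 0⊕0⊕1⊕0⊕1⊕1⊕0⊕1⊕0⊕0⊕0⊕0⊕1⊕1⊕1⊕0 = 1
s8: b8⊕b9⊕b10⊕b11⊕b12⊕b13⊕b14⊕b15⊕b24⊕b25⊕b26⊕b27⊕b28⊕b29⊕b30⊕b31 = 0⊕1⊕1⊕0⊕1⊕1⊕0⊕1⊕0⊕0⊕0⊕0⊕1⊕1⊕1⊕0 = 0
s16: b16⊕b17⊕b18⊕b19⊕b20⊕b21⊕b22⊕b23⊕b24⊕b25⊕b26⊕b27⊕b28⊕b29⊕b30⊕b31 = 0⊕0⊕0⊕0⊕0⊕0⊕0⊕0⊕0⊕0⊕0⊕0⊕1⊕1⊕1⊕0 = 1
Syndrome (s16...s1) = 10100 → position 20.
Flip bit 20: corrected codeword = 1110010011011010000100000001110
Data bits at positions 3,5,6,7,9,10,11,12,13,14,15,17,18,19,20,21,22,23,24,25,26,27,28,29,30,31: 10101101101000100000001110

10101101101000100000001110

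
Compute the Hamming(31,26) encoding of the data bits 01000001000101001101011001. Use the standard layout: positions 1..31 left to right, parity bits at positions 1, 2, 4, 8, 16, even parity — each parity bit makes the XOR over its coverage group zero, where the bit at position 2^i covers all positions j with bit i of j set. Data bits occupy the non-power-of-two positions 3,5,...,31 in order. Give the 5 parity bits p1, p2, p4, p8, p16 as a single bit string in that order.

Place data bits at non-power-of-two positions: b3=0, b5=1, b6=0, b7=0, b9=0, b10=0, b11=0, b12=1, b13=0, b14=0, b15=0, b17=1, b18=0, b19=1, b20=0, b21=0, b22=1, b23=1, b24=0, b25=1, b26=0, b27=1, b28=1, b29=0, b30=0, b31=1.
p1 = XOR of data positions {3,5,7,9,11,13,15,17,19,21,23,25,27,29,31} = 0⊕1⊕0⊕0⊕0⊕0⊕0⊕1⊕1⊕0⊕1⊕1⊕1⊕0⊕1 = 1
p2 = XOR of data positions {3,6,7,10,11,14,15,18,19,22,23,26,27,30,31} = 0⊕0⊕0⊕0⊕0⊕0⊕0⊕0⊕1⊕1⊕1⊕0⊕1⊕0⊕1 = 1
p4 = XOR of data positions {5,6,7,12,13,14,15,20,21,22,23,28,29,30,31} = 1⊕0⊕0⊕1⊕0⊕0⊕0⊕0⊕0⊕1⊕1⊕1⊕0⊕0⊕1 = 0
p8 = XOR of data positions {9,10,11,12,13,14,15,24,25,26,27,28,29,30,31} = 0⊕0⊕0⊕1⊕0⊕0⊕0⊕0⊕1⊕0⊕1⊕1⊕0⊕0⊕1 = 1
p16 = XOR of data positions {17,18,19,20,21,22,23,24,25,26,27,28,29,30,31} = 1⊕0⊕1⊕0⊕0⊕1⊕1⊕0⊕1⊕0⊕1⊕1⊕0⊕0⊕1 = 0
Parity bits p1,p2,p4,p8,p16 = 11010

11010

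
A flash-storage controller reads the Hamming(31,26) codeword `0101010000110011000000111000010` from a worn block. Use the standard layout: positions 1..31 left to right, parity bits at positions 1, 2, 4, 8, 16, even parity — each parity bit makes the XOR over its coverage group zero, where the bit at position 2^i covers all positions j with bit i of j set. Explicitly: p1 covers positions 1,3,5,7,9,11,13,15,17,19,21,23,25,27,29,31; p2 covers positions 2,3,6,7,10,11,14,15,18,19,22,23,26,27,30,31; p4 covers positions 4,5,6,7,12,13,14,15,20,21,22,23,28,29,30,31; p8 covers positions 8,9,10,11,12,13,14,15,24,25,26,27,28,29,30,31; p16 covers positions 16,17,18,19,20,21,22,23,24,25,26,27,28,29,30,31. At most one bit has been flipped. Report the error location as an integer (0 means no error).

16

s1: b1⊕b3⊕b5⊕b7⊕b9⊕b11⊕b13⊕b15⊕b17⊕b19⊕b21⊕b23⊕b25⊕b27⊕b29⊕b31 = 0⊕0⊕0⊕0⊕0⊕1⊕0⊕1⊕0⊕0⊕0⊕1⊕1⊕0⊕0⊕0 = 0
s2: b2⊕b3⊕b6⊕b7⊕b10⊕b11⊕b14⊕b15⊕b18⊕b19⊕b22⊕b23⊕b26⊕b27⊕b30⊕b31 = 1⊕0⊕1⊕0⊕0⊕1⊕0⊕1⊕0⊕0⊕0⊕1⊕0⊕0⊕1⊕0 = 0
s4: b4⊕b5⊕b6⊕b7⊕b12⊕b13⊕b14⊕b15⊕b20⊕b21⊕b22⊕b23⊕b28⊕b29⊕b30⊕b31 = 1⊕0⊕1⊕0⊕1⊕0⊕0⊕1⊕0⊕0⊕0⊕1⊕0⊕0⊕1⊕0 = 0
s8: b8⊕b9⊕b10⊕b11⊕b12⊕b13⊕b14⊕b15⊕b24⊕b25⊕b26⊕b27⊕b28⊕b29⊕b30⊕b31 = 0⊕0⊕0⊕1⊕1⊕0⊕0⊕1⊕1⊕1⊕0⊕0⊕0⊕0⊕1⊕0 = 0
s16: b16⊕b17⊕b18⊕b19⊕b20⊕b21⊕b22⊕b23⊕b24⊕b25⊕b26⊕b27⊕b28⊕b29⊕b30⊕b31 = 1⊕0⊕0⊕0⊕0⊕0⊕0⊕1⊕1⊕1⊕0⊕0⊕0⊕0⊕1⊕0 = 1
Syndrome (s16...s1) = 10000 → position 16.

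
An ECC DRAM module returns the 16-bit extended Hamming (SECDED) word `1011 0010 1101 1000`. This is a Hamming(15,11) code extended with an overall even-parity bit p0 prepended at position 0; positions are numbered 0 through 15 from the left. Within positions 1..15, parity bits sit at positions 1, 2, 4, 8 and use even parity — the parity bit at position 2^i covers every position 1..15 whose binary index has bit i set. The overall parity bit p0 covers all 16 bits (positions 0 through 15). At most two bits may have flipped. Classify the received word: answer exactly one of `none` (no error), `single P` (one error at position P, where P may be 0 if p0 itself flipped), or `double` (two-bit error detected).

s1: b1⊕b3⊕b5⊕b7⊕b9⊕b11⊕b13⊕b15 = 0⊕1⊕0⊕0⊕1⊕1⊕0⊕0 = 1
s2: b2⊕b3⊕b6⊕b7⊕b10⊕b11⊕b14⊕b15 = 1⊕1⊕1⊕0⊕0⊕1⊕0⊕0 = 0
s4: b4⊕b5⊕b6⊕b7⊕b12⊕b13⊕b14⊕b15 = 0⊕0⊕1⊕0⊕1⊕0⊕0⊕0 = 0
s8: b8⊕b9⊕b10⊕b11⊕b12⊕b13⊕b14⊕b15 = 1⊕1⊕0⊕1⊕1⊕0⊕0⊕0 = 0
Syndrome (s8...s1) = 0001 → position 1.
Overall parity (XOR of all 16 bits, including p0): 1⊕0⊕1⊕1⊕0⊕0⊕1⊕0⊕1⊕1⊕0⊕1⊕1⊕0⊕0⊕0 = 0
Overall=0, syndrome position=1 → double-bit error detected (uncorrectable).

double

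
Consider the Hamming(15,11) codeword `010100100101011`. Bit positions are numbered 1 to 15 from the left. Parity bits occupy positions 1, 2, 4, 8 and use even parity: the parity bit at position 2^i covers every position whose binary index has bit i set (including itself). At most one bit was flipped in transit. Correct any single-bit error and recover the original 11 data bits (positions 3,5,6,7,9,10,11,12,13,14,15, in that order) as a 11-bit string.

00110101011

s1: b1⊕b3⊕b5⊕b7⊕b9⊕b11⊕b13⊕b15 = 0⊕0⊕0⊕1⊕0⊕0⊕0⊕1 = 0
s2: b2⊕b3⊕b6⊕b7⊕b10⊕b11⊕b14⊕b15 = 1⊕0⊕0⊕1⊕1⊕0⊕1⊕1 = 1
s4: b4⊕b5⊕b6⊕b7⊕b12⊕b13⊕b14⊕b15 = 1⊕0⊕0⊕1⊕1⊕0⊕1⊕1 = 1
s8: b8⊕b9⊕b10⊕b11⊕b12⊕b13⊕b14⊕b15 = 0⊕0⊕1⊕0⊕1⊕0⊕1⊕1 = 0
Syndrome (s8...s1) = 0110 → position 6.
Flip bit 6: corrected codeword = 010101100101011
Data bits at positions 3,5,6,7,9,10,11,12,13,14,15: 00110101011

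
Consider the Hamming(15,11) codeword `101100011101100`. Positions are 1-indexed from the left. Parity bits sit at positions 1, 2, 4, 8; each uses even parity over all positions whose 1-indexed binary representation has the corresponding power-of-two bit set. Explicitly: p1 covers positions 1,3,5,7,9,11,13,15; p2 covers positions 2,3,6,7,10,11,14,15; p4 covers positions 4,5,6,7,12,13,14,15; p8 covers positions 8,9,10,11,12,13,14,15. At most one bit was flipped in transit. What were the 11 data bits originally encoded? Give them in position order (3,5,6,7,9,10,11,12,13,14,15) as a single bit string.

s1: b1⊕b3⊕b5⊕b7⊕b9⊕b11⊕b13⊕b15 = 1⊕1⊕0⊕0⊕1⊕0⊕1⊕0 = 0
s2: b2⊕b3⊕b6⊕b7⊕b10⊕b11⊕b14⊕b15 = 0⊕1⊕0⊕0⊕1⊕0⊕0⊕0 = 0
s4: b4⊕b5⊕b6⊕b7⊕b12⊕b13⊕b14⊕b15 = 1⊕0⊕0⊕0⊕1⊕1⊕0⊕0 = 1
s8: b8⊕b9⊕b10⊕b11⊕b12⊕b13⊕b14⊕b15 = 1⊕1⊕1⊕0⊕1⊕1⊕0⊕0 = 1
Syndrome (s8...s1) = 1100 → position 12.
Flip bit 12: corrected codeword = 101100011100100
Data bits at positions 3,5,6,7,9,10,11,12,13,14,15: 10001100100

10001100100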